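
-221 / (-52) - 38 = -135 / 4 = -33.75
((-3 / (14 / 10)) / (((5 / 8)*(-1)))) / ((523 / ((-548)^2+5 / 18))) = 3088844 / 1569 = 1968.67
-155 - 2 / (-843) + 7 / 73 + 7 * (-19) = -17717185 / 61539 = -287.90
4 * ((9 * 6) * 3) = 648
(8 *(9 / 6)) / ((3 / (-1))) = -4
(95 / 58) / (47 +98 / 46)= 437 / 13108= 0.03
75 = 75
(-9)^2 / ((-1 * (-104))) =81 / 104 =0.78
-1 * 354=-354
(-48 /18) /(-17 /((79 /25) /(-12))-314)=316 /29559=0.01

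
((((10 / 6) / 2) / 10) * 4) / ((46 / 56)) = 28 / 69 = 0.41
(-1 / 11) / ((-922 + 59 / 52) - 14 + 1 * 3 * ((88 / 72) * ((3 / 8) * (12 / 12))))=104 / 1067913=0.00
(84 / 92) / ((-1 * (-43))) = 21 / 989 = 0.02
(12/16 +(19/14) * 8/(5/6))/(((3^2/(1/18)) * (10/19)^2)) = 232123/756000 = 0.31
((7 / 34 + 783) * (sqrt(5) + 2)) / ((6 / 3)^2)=26629 / 68 + 26629 * sqrt(5) / 136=829.43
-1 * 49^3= -117649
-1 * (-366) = 366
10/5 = 2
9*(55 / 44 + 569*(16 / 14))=164187 / 28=5863.82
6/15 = 2/5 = 0.40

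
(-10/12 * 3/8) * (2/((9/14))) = -35/36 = -0.97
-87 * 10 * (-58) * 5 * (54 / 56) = 1703025 / 7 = 243289.29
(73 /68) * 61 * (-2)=-4453 /34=-130.97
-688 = -688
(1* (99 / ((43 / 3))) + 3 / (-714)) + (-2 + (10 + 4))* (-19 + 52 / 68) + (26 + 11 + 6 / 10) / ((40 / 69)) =-18812747 / 127925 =-147.06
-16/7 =-2.29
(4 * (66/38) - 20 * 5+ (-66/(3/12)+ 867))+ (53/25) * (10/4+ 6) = 501569/950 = 527.97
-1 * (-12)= 12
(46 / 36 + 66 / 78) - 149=-34369 / 234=-146.88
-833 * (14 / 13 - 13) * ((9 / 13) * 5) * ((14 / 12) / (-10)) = -4010.97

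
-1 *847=-847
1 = 1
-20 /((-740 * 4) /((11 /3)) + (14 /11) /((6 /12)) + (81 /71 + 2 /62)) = 48422 /1945485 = 0.02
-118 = -118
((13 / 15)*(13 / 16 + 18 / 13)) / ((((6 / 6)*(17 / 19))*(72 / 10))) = 8683 / 29376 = 0.30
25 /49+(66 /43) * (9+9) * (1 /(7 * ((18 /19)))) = 9853 /2107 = 4.68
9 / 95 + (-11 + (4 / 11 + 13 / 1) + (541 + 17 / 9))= 5128991 / 9405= 545.35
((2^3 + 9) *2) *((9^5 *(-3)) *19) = -114436962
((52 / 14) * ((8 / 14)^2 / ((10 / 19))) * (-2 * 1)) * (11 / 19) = -4576 / 1715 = -2.67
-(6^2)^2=-1296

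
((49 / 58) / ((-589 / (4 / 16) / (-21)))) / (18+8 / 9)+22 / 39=511424699 / 905976240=0.56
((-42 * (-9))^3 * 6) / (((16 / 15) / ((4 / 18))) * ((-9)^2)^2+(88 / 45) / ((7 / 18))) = 1417766490 / 137803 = 10288.36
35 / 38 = 0.92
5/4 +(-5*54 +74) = -194.75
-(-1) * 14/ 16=7/ 8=0.88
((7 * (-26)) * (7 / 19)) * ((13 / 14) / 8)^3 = -28561 / 272384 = -0.10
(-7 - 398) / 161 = -405 / 161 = -2.52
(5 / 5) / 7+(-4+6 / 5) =-93 / 35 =-2.66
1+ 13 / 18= 31 / 18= 1.72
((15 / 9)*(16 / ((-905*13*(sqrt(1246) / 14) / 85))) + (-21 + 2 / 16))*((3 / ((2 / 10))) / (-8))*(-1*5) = -12525 / 64 - 4250*sqrt(1246) / 209417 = -196.42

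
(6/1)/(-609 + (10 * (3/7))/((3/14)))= -6/589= -0.01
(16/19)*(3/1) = 48/19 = 2.53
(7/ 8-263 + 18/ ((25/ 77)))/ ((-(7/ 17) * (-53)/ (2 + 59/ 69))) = -46145871/ 1706600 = -27.04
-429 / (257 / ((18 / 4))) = -3861 / 514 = -7.51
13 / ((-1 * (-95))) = 13 / 95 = 0.14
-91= -91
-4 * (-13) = 52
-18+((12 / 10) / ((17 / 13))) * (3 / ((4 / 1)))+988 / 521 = -15.42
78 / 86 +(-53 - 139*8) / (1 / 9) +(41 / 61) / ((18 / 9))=-54997789 / 5246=-10483.76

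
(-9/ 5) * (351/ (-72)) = 351/ 40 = 8.78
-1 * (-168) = 168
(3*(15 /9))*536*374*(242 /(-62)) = -121280720 /31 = -3912281.29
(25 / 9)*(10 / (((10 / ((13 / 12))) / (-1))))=-325 / 108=-3.01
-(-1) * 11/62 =0.18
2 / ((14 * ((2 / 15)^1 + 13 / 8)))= 120 / 1477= 0.08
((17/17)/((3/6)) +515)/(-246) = -517/246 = -2.10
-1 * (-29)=29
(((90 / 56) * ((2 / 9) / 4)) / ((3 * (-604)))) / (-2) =5 / 202944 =0.00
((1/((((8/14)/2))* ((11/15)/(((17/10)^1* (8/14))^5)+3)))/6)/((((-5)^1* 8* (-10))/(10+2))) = 59633994/13111673525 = 0.00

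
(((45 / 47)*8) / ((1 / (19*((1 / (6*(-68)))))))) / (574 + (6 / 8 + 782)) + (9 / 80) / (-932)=-41341319 / 107768352960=-0.00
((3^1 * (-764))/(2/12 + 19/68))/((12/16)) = -6850.81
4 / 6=2 / 3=0.67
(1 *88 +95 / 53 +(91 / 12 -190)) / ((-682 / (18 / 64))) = 176727 / 4626688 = 0.04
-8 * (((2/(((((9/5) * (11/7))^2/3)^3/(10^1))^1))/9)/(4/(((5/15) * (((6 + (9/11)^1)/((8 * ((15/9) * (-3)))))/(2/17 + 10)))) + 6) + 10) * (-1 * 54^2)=3014393694595780480/12921998008491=233276.13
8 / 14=4 / 7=0.57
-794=-794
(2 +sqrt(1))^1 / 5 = 3 / 5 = 0.60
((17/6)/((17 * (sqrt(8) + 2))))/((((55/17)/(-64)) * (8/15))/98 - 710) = 3332/28388651 - 3332 * sqrt(2)/28388651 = -0.00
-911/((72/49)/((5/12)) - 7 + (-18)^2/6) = -223195/12379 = -18.03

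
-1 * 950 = -950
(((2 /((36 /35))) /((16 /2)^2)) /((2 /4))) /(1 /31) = 1085 /576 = 1.88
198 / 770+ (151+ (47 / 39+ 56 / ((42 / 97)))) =128217 / 455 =281.80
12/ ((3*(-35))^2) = 4/ 3675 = 0.00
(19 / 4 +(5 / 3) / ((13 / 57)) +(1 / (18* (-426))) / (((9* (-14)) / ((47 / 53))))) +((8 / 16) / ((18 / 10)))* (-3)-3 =5474872097 / 665689752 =8.22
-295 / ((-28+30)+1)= -295 / 3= -98.33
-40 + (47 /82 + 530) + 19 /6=60730 /123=493.74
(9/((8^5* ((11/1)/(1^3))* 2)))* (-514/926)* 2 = -2313/166887424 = -0.00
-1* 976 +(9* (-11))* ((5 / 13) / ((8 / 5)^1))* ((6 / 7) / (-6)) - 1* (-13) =-698589 / 728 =-959.60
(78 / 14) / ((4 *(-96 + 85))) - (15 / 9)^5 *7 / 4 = -423463 / 18711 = -22.63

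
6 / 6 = 1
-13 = -13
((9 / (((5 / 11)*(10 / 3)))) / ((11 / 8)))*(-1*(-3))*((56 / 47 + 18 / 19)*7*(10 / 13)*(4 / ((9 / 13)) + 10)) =27338976 / 11609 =2354.98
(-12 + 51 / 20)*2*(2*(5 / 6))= -31.50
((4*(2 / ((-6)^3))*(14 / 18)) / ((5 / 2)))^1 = -14 / 1215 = -0.01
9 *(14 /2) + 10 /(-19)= 62.47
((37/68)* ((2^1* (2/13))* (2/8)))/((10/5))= 37/1768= 0.02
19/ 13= 1.46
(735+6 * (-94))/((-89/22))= -3762/89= -42.27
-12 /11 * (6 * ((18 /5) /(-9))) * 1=144 /55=2.62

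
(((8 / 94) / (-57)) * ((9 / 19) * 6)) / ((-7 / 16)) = 1152 / 118769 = 0.01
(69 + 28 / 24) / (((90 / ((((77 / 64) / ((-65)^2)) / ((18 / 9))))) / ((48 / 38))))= 32417 / 231192000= 0.00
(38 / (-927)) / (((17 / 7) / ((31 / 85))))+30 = 40177204 / 1339515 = 29.99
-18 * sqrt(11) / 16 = -9 * sqrt(11) / 8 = -3.73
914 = 914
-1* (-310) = 310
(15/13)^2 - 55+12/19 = -170302/3211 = -53.04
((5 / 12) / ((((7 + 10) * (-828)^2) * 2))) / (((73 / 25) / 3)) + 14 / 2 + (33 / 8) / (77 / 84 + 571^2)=186412895256158491 / 26630365406633856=7.00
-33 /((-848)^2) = -33 /719104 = -0.00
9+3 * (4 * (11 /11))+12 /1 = 33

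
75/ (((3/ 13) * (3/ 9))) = 975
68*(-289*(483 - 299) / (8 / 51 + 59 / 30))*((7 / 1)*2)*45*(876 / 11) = -339248671372800 / 3971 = -85431546555.73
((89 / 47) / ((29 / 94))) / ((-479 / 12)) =-0.15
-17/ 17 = -1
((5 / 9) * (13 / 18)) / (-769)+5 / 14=155495 / 436023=0.36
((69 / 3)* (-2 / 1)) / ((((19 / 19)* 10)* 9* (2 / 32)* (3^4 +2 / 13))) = -4784 / 47475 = -0.10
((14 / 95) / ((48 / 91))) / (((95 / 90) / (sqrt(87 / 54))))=637 * sqrt(58) / 14440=0.34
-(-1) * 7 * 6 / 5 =42 / 5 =8.40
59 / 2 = 29.50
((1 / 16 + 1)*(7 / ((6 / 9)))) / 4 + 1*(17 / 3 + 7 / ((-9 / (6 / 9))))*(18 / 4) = 9967 / 384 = 25.96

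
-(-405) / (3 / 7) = 945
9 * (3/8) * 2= 27/4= 6.75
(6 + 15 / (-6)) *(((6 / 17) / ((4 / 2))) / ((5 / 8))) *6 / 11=504 / 935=0.54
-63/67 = -0.94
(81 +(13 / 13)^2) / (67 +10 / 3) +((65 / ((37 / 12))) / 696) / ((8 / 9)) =4346763 / 3622448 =1.20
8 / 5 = 1.60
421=421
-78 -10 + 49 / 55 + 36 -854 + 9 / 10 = -99463 / 110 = -904.21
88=88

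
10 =10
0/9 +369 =369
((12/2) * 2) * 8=96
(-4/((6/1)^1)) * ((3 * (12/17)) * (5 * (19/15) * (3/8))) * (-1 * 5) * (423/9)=13395/17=787.94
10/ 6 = 5/ 3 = 1.67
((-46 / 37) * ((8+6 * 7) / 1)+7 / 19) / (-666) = 43441 / 468198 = 0.09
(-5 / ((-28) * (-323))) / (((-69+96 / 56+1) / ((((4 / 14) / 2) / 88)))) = 5 / 369284608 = 0.00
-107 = -107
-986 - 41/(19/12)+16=-18922/19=-995.89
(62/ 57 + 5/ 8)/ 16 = 0.11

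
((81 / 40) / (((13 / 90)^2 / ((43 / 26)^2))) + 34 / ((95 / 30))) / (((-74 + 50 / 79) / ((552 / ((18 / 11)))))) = -347334667361 / 273500136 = -1269.96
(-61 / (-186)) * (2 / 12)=61 / 1116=0.05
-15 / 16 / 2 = -15 / 32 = -0.47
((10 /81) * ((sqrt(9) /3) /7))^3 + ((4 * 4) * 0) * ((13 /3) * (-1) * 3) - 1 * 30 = -5468526890 /182284263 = -30.00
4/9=0.44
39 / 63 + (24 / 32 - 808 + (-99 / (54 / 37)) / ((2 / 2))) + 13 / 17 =-415881 / 476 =-873.70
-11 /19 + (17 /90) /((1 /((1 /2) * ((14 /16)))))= -13579 /27360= -0.50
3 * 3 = 9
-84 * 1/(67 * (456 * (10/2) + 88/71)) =-1491/2712964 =-0.00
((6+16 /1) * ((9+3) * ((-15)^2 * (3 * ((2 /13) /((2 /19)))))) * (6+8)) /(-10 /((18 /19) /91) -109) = -213305400 /62569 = -3409.12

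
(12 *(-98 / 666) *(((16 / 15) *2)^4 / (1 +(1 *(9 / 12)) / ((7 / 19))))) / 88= -719323136 / 5254115625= -0.14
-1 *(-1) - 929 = -928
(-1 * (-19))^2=361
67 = 67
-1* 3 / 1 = -3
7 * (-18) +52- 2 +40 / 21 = -1556 / 21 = -74.10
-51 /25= -2.04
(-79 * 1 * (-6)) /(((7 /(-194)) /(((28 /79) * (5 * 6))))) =-139680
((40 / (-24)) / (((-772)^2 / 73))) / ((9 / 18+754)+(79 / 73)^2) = -1945085 / 7200031747368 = -0.00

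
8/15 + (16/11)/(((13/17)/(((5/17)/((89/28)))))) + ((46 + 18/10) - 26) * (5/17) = 23110717/3245385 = 7.12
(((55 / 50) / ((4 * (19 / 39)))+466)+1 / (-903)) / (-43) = -320193107 / 29510040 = -10.85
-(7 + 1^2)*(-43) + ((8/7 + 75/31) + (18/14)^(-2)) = 6119734/17577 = 348.17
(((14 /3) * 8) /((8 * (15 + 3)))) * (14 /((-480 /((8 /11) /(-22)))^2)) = 49 /2846210400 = 0.00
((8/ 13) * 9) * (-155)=-11160/ 13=-858.46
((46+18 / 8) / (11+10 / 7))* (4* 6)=2702 / 29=93.17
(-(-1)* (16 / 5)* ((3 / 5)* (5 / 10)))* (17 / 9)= 136 / 75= 1.81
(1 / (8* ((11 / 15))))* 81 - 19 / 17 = 18983 / 1496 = 12.69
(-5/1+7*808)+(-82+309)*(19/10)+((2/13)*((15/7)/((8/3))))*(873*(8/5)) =5692033/910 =6254.98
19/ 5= 3.80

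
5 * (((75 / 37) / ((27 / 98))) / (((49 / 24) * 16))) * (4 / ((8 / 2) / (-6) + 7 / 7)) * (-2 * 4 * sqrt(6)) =-264.81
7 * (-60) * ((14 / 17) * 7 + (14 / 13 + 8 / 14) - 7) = -38340 / 221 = -173.48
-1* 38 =-38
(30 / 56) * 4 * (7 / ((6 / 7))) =17.50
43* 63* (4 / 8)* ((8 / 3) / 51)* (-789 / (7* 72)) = -11309 / 102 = -110.87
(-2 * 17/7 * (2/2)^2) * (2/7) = -68/49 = -1.39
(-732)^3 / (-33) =130741056 / 11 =11885550.55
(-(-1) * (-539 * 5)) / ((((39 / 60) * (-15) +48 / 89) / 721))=691741820 / 3279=210961.21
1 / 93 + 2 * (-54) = -107.99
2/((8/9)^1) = 9/4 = 2.25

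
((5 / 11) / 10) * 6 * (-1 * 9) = -2.45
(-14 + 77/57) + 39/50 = -33827/2850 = -11.87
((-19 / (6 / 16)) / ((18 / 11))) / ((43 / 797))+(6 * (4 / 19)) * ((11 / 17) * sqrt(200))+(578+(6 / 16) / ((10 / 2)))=194123 / 46440+2640 * sqrt(2) / 323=15.74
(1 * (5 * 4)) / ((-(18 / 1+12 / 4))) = -20 / 21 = -0.95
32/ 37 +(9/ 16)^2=11189/ 9472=1.18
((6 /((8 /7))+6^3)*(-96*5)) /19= -5589.47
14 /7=2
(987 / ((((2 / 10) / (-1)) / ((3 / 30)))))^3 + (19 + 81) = -961504003 / 8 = -120188000.38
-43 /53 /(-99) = 43 /5247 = 0.01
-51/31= -1.65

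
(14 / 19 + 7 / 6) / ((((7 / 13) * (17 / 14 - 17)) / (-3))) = 217 / 323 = 0.67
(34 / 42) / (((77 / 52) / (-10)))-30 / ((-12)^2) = -73415 / 12936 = -5.68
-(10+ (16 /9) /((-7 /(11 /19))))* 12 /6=-23588 /1197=-19.71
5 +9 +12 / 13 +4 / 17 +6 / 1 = 4676 / 221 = 21.16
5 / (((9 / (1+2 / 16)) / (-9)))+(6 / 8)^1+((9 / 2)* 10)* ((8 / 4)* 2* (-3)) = -4359 / 8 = -544.88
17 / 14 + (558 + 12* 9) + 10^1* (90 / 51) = 162997 / 238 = 684.86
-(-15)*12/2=90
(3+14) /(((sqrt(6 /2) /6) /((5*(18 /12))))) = 255*sqrt(3) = 441.67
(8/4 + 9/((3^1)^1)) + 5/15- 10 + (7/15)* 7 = -7/5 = -1.40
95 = 95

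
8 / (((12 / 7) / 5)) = 70 / 3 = 23.33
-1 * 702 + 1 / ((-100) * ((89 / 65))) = -1249573 / 1780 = -702.01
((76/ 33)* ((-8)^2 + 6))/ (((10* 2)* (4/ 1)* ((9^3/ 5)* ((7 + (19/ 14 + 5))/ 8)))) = 37240/ 4498659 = 0.01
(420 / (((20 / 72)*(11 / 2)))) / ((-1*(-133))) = 432 / 209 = 2.07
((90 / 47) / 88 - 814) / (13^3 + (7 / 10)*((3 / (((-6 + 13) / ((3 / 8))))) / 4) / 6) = -269329120 / 726944911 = -0.37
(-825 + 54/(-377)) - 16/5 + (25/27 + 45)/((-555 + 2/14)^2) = -79497564965203/95971785390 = -828.34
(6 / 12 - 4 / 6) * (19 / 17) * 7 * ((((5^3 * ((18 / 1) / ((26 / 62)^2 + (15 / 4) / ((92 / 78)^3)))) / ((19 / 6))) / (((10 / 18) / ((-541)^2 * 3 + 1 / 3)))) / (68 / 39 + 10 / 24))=-111765337299217728000 / 405825843293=-275402217.84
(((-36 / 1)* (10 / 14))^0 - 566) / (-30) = 18.83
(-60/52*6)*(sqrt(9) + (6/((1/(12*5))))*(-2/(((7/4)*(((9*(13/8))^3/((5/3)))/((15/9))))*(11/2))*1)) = -3617806030/178134957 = -20.31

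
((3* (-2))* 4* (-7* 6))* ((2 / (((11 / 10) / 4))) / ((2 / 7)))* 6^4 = 365783040 / 11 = 33253003.64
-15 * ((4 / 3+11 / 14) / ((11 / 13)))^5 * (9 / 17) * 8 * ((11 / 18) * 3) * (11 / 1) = -10366610924987785 / 82143069624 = -126201.89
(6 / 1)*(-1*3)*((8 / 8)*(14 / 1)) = -252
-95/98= -0.97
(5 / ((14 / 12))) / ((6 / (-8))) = -40 / 7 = -5.71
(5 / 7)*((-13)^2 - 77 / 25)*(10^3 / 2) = 414800 / 7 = 59257.14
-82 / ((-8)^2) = -41 / 32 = -1.28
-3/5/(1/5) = -3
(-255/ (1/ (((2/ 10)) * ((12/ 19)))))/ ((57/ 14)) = -2856/ 361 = -7.91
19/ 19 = 1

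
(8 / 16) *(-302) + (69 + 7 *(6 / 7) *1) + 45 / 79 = -5959 / 79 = -75.43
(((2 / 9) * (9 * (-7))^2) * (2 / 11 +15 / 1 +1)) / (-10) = -78498 / 55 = -1427.24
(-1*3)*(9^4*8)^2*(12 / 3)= -33059881728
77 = 77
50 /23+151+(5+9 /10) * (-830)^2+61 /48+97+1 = 4487497739 /1104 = 4064762.44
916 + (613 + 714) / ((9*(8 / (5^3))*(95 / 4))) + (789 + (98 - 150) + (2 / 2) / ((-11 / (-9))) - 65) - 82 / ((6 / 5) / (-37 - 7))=4692.49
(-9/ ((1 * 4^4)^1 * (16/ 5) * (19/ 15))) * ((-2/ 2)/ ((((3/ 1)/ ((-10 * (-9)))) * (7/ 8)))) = 10125/ 34048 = 0.30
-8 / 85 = -0.09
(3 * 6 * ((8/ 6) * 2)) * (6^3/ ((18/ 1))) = 576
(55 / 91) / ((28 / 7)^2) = 55 / 1456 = 0.04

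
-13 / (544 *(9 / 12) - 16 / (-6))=-39 / 1232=-0.03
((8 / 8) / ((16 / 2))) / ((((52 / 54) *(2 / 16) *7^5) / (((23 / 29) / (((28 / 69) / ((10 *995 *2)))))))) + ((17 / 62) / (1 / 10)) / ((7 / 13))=20611475215 / 2749927726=7.50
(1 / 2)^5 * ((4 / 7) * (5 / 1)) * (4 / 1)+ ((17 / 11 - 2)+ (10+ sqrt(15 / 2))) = sqrt(30) / 2+ 1525 / 154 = 12.64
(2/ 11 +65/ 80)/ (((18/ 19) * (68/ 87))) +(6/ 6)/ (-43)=4074467/ 3087744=1.32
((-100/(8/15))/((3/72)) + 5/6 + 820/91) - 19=-2461999/546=-4509.16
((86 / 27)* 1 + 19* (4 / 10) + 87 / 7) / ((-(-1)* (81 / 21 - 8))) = -21937 / 3915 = -5.60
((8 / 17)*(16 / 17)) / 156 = 32 / 11271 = 0.00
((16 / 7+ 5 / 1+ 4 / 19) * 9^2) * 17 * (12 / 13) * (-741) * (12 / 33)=-197693136 / 77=-2567443.32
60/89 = 0.67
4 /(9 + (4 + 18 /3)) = 4 /19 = 0.21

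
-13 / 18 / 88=-13 / 1584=-0.01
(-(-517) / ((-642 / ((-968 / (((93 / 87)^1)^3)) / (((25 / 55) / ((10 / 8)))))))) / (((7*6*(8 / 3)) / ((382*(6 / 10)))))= 3205501315973 / 892538360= 3591.44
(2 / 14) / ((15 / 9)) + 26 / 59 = 1087 / 2065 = 0.53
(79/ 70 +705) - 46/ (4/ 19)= 17067/ 35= 487.63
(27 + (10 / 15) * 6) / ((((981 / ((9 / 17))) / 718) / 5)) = 111290 / 1853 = 60.06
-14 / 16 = -7 / 8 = -0.88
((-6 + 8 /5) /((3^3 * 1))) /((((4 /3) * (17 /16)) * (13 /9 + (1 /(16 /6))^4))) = -32768 /417095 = -0.08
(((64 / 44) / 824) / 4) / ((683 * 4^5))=0.00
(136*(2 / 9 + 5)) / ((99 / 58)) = 370736 / 891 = 416.09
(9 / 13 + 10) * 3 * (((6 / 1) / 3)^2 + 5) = 3753 / 13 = 288.69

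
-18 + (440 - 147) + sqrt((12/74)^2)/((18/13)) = 30538/111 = 275.12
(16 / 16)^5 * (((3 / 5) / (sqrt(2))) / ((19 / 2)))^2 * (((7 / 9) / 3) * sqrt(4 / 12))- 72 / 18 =-4 + 14 * sqrt(3) / 81225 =-4.00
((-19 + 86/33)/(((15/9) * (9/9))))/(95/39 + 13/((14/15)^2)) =-0.57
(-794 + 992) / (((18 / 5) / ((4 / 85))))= 44 / 17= 2.59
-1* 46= -46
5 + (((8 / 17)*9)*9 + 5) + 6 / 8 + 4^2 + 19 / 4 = 2367 / 34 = 69.62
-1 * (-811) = 811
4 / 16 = 1 / 4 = 0.25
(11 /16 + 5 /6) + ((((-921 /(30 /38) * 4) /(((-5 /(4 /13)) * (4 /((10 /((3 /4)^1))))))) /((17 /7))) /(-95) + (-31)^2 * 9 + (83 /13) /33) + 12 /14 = 176583827449 /20420400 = 8647.42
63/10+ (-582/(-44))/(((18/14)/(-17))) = -27818/165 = -168.59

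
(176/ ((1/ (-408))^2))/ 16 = 1831104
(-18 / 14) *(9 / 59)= -81 / 413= -0.20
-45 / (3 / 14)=-210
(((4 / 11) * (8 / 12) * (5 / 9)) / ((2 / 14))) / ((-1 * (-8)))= 35 / 297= 0.12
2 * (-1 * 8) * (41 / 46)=-328 / 23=-14.26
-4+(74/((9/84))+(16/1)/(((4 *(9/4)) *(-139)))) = 859004/1251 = 686.65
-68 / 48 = -17 / 12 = -1.42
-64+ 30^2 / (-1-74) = -76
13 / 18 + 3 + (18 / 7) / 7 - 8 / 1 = -3449 / 882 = -3.91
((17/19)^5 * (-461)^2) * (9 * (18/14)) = 24441703789257/17332693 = 1410150.39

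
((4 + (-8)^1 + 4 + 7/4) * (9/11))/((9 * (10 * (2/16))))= 7/55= 0.13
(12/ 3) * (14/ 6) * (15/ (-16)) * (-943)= 33005/ 4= 8251.25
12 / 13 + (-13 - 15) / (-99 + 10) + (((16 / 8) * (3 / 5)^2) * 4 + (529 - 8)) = 15189029 / 28925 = 525.12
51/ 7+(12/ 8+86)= 1327/ 14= 94.79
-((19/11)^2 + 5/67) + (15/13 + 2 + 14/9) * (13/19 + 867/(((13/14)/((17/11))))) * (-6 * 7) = -1173690816670/4110249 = -285552.24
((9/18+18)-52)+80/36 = -563/18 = -31.28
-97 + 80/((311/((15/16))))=-30092/311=-96.76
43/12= 3.58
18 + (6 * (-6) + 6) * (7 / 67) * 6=-54 / 67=-0.81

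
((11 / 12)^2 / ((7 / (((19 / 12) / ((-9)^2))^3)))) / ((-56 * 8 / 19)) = -0.00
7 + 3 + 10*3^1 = 40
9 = 9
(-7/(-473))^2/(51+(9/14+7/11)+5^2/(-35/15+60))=118678/28563542447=0.00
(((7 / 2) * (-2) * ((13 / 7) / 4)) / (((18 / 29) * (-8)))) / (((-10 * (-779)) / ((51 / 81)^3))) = 1852201 / 88318408320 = 0.00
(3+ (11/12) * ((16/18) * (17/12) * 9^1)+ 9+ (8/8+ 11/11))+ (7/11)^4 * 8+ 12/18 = 6948835/263538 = 26.37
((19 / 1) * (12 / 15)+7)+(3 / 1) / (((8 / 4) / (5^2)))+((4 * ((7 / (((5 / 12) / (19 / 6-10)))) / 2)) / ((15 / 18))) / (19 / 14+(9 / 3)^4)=3248841 / 57650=56.35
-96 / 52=-24 / 13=-1.85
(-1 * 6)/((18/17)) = -17/3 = -5.67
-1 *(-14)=14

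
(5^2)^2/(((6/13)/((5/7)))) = 40625/42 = 967.26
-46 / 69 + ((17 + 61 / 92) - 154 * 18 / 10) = -359081 / 1380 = -260.20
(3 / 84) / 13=1 / 364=0.00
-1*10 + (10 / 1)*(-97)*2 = -1950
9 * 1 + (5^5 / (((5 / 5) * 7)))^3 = 30517581212 / 343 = 88972539.98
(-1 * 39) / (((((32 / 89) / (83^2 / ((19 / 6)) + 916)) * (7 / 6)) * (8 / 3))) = -917458191 / 8512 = -107784.09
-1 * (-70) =70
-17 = -17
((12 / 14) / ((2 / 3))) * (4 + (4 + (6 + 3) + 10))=243 / 7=34.71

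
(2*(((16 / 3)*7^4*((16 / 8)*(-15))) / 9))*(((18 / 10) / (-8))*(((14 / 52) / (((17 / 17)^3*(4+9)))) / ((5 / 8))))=537824 / 845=636.48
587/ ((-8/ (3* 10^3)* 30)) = -14675/ 2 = -7337.50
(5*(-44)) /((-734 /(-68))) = -7480 /367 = -20.38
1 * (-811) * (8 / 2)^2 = -12976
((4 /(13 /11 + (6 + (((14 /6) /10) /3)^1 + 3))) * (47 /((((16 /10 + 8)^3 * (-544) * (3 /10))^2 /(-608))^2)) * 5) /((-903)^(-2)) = 9214945568084716796875 /145026689477449637665940963328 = 0.00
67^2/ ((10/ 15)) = 13467/ 2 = 6733.50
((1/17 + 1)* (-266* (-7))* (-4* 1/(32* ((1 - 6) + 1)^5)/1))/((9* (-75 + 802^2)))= 931/22391179264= 0.00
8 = 8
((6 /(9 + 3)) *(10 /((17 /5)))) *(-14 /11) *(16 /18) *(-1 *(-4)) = -11200 /1683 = -6.65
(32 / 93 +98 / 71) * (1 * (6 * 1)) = 22772 / 2201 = 10.35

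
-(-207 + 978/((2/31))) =-14952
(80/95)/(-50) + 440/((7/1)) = 208944/3325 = 62.84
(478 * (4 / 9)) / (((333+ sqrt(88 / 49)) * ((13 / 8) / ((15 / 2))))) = 207987360 / 70635149 - 535360 * sqrt(22) / 211905447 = 2.93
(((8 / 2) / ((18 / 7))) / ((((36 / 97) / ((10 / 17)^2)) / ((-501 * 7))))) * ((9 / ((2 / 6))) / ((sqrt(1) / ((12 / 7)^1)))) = -68035800 / 289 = -235417.99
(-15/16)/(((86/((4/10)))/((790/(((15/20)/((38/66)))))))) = -7505/2838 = -2.64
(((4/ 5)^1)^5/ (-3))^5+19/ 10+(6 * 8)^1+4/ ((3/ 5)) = 8193073405091055455377/ 144839286804199218750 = 56.57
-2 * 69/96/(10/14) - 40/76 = -3859/1520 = -2.54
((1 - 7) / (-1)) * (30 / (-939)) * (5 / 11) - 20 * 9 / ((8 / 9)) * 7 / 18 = -1085745 / 13772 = -78.84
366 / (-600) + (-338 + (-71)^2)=470239 / 100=4702.39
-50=-50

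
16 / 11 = 1.45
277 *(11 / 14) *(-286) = -62245.86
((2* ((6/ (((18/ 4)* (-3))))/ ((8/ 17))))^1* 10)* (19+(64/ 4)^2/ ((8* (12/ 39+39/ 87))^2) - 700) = 1861354106/ 146205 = 12731.12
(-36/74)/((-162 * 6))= 1/1998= 0.00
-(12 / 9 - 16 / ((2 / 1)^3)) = 2 / 3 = 0.67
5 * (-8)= -40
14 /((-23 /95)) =-57.83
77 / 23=3.35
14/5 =2.80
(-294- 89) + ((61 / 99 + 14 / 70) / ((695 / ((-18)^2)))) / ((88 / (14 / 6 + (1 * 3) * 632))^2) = -205.94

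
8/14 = 4/7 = 0.57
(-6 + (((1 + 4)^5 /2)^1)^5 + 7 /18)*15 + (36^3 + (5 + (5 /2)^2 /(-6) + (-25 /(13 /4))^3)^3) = 20479308334552329943955320917827 /146596599332352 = 139698386100507638.15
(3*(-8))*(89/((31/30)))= -64080/31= -2067.10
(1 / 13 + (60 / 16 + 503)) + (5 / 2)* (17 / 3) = 81275 / 156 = 520.99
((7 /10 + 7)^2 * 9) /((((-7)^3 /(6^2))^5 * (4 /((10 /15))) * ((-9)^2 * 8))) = -0.00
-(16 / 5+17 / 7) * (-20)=788 / 7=112.57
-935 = -935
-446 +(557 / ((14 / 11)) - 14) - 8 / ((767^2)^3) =-63725979753195831209 / 2850363311644541966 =-22.36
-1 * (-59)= 59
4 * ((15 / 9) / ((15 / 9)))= 4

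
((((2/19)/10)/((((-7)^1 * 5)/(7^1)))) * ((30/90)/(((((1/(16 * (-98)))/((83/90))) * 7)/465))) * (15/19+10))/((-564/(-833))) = 2460518732/2290545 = 1074.21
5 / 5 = 1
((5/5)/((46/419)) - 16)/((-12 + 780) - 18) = -317/34500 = -0.01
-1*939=-939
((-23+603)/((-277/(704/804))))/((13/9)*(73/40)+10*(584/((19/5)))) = -232742400/195426845329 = -0.00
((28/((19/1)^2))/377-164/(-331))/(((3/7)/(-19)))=-156304232/7112859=-21.97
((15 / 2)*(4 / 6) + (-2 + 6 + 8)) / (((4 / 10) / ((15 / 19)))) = 1275 / 38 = 33.55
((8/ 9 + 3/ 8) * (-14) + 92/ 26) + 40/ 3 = -385/ 468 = -0.82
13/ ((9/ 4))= 52/ 9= 5.78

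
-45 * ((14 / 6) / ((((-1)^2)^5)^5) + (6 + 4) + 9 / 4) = -2625 / 4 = -656.25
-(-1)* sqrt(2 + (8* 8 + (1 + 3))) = sqrt(70) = 8.37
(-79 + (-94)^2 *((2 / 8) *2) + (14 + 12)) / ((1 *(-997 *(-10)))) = 873 / 1994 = 0.44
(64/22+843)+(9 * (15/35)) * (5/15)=65234/77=847.19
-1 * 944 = -944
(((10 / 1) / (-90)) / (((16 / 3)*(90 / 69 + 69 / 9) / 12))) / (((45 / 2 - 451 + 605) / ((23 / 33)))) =-529 / 4807154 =-0.00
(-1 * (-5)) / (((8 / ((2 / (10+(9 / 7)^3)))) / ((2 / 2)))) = 1715 / 16636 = 0.10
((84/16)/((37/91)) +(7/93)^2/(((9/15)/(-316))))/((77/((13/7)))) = 10115209/42241716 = 0.24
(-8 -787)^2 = 632025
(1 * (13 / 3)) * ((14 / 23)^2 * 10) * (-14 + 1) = -208.72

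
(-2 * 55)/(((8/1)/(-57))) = 3135/4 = 783.75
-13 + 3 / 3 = -12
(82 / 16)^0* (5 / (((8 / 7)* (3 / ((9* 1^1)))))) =105 / 8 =13.12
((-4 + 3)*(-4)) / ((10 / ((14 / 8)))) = 7 / 10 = 0.70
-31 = -31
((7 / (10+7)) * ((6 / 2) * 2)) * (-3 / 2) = -63 / 17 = -3.71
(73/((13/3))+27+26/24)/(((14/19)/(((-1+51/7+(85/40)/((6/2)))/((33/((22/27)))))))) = 156475925/14859936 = 10.53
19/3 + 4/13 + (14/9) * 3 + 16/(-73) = 10523/949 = 11.09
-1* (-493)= 493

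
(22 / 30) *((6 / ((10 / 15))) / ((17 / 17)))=33 / 5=6.60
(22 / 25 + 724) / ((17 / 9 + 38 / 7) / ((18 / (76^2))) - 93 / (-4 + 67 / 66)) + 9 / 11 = 2413595412 / 2149527325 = 1.12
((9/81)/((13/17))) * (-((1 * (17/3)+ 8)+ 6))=-1003/351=-2.86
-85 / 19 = -4.47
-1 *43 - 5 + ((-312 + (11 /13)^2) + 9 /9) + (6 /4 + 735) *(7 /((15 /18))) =4924927 /845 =5828.32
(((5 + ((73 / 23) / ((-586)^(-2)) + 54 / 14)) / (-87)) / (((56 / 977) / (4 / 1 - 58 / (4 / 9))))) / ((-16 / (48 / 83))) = -942924488077 / 943544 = -999343.42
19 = 19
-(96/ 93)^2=-1024/ 961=-1.07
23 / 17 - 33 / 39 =112 / 221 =0.51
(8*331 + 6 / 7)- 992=11598 / 7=1656.86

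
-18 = -18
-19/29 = -0.66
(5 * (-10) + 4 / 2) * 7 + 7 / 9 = -3017 / 9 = -335.22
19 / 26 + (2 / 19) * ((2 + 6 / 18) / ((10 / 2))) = 5779 / 7410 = 0.78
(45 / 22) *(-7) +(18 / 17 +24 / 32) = -9357 / 748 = -12.51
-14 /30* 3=-7 /5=-1.40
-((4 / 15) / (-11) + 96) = -15836 / 165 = -95.98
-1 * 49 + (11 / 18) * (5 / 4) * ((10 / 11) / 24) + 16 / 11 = -451597 / 9504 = -47.52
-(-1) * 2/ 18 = 1/ 9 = 0.11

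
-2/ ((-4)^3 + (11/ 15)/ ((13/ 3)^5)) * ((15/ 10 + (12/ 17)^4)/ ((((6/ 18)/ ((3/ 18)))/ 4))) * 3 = 3252916537650/ 9923369631749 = 0.33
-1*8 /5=-1.60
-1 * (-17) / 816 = 1 / 48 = 0.02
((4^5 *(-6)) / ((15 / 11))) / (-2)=11264 / 5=2252.80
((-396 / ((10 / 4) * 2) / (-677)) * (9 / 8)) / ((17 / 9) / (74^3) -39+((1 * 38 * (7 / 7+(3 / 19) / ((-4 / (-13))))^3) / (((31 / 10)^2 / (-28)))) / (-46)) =-563658378011388 / 131314717480180345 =-0.00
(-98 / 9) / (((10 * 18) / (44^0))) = -49 / 810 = -0.06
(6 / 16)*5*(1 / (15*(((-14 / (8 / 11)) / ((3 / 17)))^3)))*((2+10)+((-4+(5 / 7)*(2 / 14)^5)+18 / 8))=-260475966 / 263880427955221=-0.00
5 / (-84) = -5 / 84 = -0.06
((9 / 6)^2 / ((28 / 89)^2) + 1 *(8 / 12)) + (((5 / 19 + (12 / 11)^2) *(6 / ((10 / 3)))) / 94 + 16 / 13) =1629297948263 / 66076570560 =24.66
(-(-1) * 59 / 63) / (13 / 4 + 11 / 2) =0.11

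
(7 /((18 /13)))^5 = 3302.51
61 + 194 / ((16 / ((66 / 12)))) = 2043 / 16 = 127.69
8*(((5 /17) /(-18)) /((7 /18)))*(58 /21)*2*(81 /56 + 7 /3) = -368300 /52479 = -7.02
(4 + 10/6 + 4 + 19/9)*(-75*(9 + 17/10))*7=-66161.67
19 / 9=2.11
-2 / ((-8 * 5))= 1 / 20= 0.05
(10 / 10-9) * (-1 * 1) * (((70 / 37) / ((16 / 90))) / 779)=3150 / 28823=0.11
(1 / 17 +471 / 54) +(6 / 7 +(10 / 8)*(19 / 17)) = 11.04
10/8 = 5/4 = 1.25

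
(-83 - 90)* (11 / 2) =-1903 / 2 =-951.50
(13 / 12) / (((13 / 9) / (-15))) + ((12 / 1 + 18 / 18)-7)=-21 / 4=-5.25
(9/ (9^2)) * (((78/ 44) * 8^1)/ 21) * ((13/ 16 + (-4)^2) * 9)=3497/ 308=11.35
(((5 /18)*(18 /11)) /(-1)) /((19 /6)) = -30 /209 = -0.14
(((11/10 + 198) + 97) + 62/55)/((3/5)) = 32695/66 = 495.38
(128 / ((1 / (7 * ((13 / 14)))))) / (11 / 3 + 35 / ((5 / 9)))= 312 / 25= 12.48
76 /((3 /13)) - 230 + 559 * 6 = 10360 /3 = 3453.33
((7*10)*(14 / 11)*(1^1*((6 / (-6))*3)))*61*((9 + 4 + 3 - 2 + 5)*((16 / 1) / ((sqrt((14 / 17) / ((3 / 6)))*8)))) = -486780*sqrt(119) / 11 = -482740.26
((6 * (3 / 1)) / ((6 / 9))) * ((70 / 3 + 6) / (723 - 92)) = 1.26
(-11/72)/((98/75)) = -275/2352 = -0.12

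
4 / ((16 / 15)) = 15 / 4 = 3.75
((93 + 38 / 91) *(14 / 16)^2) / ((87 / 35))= 2082745 / 72384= 28.77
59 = 59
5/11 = 0.45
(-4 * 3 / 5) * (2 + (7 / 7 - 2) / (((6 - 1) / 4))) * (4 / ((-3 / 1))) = 3.84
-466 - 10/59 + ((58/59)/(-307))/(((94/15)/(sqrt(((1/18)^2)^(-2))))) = -396996156/851311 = -466.34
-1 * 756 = -756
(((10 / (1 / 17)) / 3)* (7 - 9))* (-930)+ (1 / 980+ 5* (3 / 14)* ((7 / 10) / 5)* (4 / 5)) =105400.12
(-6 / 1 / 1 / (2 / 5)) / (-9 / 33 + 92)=-165 / 1009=-0.16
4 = 4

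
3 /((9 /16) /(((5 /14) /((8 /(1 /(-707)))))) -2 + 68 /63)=-945 /2806373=-0.00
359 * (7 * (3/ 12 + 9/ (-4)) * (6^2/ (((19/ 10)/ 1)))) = -1809360/ 19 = -95229.47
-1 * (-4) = 4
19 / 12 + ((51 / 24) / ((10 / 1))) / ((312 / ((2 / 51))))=59281 / 37440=1.58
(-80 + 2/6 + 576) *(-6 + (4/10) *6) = -8934/5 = -1786.80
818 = 818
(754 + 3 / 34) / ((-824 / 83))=-2128037 / 28016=-75.96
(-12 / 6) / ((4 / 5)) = -5 / 2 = -2.50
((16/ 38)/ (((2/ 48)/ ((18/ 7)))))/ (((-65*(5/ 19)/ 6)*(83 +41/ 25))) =-5184/ 48139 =-0.11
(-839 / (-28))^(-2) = 784 / 703921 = 0.00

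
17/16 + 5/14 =159/112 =1.42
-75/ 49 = -1.53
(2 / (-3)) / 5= -2 / 15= -0.13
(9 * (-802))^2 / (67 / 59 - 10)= -3073871916 / 523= -5877384.16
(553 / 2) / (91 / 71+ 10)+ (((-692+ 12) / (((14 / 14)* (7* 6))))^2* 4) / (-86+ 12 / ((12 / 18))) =237829 / 26166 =9.09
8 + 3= 11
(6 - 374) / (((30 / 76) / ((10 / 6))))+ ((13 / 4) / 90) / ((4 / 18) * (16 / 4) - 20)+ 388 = -72185077 / 61920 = -1165.78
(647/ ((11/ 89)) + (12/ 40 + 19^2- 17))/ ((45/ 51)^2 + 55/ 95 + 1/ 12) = 20219059038/ 5221645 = 3872.16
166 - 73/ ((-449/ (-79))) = 68767/ 449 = 153.16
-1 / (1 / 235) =-235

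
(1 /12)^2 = 1 /144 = 0.01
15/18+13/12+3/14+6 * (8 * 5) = 20339/84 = 242.13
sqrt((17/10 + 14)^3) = 157*sqrt(1570)/100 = 62.21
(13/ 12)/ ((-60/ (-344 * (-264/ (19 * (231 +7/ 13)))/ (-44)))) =169/ 19950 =0.01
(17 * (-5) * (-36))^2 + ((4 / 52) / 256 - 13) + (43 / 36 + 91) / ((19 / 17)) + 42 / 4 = 5328757918187 / 569088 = 9363679.99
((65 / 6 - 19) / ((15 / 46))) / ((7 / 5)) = -161 / 9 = -17.89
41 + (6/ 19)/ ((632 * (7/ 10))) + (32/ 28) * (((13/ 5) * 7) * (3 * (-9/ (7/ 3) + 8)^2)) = 817856399/ 735490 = 1111.99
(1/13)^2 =1/169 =0.01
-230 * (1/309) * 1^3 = -230/309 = -0.74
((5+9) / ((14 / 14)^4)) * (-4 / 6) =-28 / 3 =-9.33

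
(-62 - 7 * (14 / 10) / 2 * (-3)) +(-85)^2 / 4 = 35179 / 20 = 1758.95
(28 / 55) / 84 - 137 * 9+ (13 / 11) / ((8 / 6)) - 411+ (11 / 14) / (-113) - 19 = -867723511 / 522060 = -1662.11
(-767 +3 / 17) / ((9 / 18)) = -26072 / 17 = -1533.65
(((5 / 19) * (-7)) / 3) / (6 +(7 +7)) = -7 / 228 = -0.03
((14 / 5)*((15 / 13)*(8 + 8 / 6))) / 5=392 / 65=6.03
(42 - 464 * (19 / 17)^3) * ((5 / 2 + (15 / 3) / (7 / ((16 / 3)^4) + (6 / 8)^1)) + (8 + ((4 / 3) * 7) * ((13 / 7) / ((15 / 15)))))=-1697964512955 / 81423149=-20853.58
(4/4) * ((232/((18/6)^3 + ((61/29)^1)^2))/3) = 48778/19821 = 2.46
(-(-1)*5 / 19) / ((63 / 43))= 215 / 1197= 0.18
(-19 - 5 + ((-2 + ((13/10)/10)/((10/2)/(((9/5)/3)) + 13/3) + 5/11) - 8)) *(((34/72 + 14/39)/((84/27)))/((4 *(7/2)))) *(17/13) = -1324273089/1582380800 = -0.84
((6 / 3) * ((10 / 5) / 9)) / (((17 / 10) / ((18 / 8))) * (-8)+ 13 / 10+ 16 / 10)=-40 / 283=-0.14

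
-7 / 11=-0.64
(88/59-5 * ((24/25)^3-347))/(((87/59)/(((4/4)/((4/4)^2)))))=1174.62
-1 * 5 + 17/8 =-23/8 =-2.88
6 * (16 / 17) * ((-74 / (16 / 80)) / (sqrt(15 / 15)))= -2089.41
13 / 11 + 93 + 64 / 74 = 38684 / 407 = 95.05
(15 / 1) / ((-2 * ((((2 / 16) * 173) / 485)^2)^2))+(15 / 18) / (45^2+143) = -22110506630682874795 / 11651851493328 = -1897595.99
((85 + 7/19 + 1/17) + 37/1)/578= 19772/93347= 0.21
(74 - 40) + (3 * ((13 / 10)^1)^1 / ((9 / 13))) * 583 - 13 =99157 / 30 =3305.23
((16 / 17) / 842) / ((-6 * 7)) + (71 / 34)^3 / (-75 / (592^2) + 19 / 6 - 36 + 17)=-415883044467364 / 723087822446745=-0.58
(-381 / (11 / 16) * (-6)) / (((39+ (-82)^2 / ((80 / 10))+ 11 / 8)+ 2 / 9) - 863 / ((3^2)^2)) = 3.82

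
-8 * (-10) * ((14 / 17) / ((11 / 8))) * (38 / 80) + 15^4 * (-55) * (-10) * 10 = 52067816756 / 187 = 278437522.76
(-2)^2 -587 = -583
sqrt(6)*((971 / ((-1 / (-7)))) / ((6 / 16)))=54376*sqrt(6) / 3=44397.82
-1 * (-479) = 479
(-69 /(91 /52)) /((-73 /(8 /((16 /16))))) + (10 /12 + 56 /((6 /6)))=187499 /3066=61.15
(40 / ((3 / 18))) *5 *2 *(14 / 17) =33600 / 17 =1976.47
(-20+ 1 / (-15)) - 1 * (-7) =-196 / 15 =-13.07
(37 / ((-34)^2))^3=50653 / 1544804416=0.00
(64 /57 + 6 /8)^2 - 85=-4236311 /51984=-81.49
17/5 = 3.40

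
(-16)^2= 256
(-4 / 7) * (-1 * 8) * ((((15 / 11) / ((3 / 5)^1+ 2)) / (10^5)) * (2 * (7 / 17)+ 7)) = 57 / 303875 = 0.00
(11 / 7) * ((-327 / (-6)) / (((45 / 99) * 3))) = 13189 / 210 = 62.80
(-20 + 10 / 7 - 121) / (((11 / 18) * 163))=-17586 / 12551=-1.40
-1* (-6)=6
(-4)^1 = -4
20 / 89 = 0.22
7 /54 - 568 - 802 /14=-236309 /378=-625.16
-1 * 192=-192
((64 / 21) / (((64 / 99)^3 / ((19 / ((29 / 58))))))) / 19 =323433 / 14336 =22.56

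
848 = 848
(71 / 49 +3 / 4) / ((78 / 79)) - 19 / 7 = -7447 / 15288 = -0.49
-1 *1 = -1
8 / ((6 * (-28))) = -1 / 21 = -0.05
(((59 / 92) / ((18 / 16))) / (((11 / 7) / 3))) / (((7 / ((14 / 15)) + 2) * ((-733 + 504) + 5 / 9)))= -1239 / 2470798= -0.00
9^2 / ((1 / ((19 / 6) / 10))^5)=2476099 / 9600000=0.26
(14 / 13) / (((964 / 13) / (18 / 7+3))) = 39 / 482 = 0.08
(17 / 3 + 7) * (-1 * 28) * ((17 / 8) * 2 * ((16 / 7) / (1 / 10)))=-103360 / 3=-34453.33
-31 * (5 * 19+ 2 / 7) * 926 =-19146902 / 7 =-2735271.71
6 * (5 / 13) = 30 / 13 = 2.31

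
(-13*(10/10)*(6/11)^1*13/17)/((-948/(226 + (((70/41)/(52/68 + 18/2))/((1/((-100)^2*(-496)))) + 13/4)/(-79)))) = 2036075565121/31772232008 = 64.08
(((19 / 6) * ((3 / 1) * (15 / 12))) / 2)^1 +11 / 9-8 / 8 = 887 / 144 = 6.16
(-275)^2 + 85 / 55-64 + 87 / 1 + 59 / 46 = 38279319 / 506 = 75650.83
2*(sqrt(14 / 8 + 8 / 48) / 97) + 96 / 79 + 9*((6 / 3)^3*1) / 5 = sqrt(69) / 291 + 6168 / 395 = 15.64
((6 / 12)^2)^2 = 1 / 16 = 0.06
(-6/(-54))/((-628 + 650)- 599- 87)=-1/5976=-0.00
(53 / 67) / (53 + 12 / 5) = 265 / 18559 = 0.01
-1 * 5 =-5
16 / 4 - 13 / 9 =23 / 9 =2.56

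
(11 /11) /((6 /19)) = 19 /6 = 3.17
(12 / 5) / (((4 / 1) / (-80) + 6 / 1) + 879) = 48 / 17699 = 0.00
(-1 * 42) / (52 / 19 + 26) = -1.46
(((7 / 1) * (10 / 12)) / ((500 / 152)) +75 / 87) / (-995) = -5732 / 2164125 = -0.00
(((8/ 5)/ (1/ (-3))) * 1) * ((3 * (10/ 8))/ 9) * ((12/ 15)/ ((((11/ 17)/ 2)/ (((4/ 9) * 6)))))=-2176/ 165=-13.19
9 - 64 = -55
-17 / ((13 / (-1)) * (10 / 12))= 102 / 65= 1.57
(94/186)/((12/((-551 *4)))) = -25897/279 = -92.82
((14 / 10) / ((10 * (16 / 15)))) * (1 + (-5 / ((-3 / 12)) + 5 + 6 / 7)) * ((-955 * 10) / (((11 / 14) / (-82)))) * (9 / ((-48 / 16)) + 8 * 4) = 1120733565 / 11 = 101884869.55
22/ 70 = 11/ 35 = 0.31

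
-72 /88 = -9 /11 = -0.82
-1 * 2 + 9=7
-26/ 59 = -0.44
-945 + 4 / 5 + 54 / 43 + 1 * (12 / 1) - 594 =-327863 / 215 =-1524.94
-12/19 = -0.63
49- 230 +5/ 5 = -180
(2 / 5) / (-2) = -1 / 5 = -0.20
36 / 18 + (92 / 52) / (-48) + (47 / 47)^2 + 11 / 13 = 2377 / 624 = 3.81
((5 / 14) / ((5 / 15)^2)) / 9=5 / 14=0.36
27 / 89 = 0.30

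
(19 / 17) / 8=19 / 136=0.14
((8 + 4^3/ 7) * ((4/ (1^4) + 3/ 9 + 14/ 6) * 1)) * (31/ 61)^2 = 768800/ 26047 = 29.52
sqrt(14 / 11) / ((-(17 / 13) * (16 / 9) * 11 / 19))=-2223 * sqrt(154) / 32912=-0.84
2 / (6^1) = 1 / 3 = 0.33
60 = 60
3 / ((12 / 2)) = 1 / 2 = 0.50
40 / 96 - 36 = -427 / 12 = -35.58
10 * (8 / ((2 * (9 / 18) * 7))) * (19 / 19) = 80 / 7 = 11.43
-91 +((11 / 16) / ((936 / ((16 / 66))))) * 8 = -63881 / 702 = -91.00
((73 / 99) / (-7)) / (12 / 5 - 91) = 365 / 306999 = 0.00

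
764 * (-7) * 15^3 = -18049500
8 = 8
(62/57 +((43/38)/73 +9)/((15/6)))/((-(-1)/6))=195314/6935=28.16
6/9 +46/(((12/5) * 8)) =49/16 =3.06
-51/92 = -0.55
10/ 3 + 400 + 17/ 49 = 59341/ 147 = 403.68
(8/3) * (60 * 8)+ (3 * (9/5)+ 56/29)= 186663/145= 1287.33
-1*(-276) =276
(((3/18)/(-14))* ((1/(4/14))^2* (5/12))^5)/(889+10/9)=-126105021875/2721646116864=-0.05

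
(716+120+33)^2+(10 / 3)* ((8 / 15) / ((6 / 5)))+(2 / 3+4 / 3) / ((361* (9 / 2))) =7360568719 / 9747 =755162.48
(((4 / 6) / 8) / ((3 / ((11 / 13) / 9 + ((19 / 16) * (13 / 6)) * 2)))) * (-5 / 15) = -9809 / 202176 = -0.05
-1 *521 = -521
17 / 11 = 1.55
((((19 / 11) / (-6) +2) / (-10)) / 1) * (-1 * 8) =226 / 165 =1.37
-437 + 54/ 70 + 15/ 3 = -15093/ 35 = -431.23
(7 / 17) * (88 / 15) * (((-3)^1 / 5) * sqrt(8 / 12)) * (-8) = 4928 * sqrt(6) / 1275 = 9.47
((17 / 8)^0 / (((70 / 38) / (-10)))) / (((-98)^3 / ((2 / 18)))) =19 / 29647548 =0.00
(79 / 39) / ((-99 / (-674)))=53246 / 3861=13.79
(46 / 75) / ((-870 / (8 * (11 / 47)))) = -2024 / 1533375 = -0.00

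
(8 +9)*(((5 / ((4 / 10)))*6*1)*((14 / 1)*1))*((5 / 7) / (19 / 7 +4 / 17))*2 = 1011500 / 117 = 8645.30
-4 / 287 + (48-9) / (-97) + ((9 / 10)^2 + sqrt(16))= 12232459 / 2783900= 4.39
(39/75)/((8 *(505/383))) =4979/101000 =0.05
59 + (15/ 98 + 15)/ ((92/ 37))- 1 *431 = -3299007/ 9016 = -365.91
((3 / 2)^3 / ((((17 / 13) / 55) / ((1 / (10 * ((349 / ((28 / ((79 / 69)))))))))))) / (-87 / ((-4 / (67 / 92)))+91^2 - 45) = 24509628 / 203330252377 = 0.00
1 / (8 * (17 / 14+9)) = 7 / 572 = 0.01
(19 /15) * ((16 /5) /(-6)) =-152 /225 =-0.68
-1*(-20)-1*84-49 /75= -4849 /75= -64.65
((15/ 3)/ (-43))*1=-5/ 43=-0.12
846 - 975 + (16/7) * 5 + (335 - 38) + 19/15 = 18973/105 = 180.70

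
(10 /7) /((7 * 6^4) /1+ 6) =5 /31773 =0.00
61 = 61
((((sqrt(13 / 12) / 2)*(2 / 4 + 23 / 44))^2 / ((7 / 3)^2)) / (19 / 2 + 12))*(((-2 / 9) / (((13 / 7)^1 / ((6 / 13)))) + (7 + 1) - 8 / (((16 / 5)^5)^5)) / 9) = 143608967373321541322794000951299225 / 67222213255888371454463038357006974976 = 0.00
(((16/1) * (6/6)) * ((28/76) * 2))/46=112/437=0.26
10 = 10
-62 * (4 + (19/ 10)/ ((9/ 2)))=-12338/ 45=-274.18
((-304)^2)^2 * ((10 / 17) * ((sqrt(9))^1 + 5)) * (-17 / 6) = -341628682240 / 3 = -113876227413.33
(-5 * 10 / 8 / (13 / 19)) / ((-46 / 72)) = 14.30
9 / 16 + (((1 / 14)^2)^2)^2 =830131345 / 1475789056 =0.56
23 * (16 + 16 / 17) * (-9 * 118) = -7034688 / 17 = -413805.18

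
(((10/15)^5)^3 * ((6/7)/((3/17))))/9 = 1114112/903981141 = 0.00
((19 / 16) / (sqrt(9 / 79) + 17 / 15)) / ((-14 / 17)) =-6506835 / 4660544 + 218025 *sqrt(79) / 4660544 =-0.98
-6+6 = 0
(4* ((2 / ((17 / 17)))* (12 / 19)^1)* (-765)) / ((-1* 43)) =73440 / 817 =89.89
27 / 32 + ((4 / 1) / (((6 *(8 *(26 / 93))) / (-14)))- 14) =-17.33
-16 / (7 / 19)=-304 / 7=-43.43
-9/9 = -1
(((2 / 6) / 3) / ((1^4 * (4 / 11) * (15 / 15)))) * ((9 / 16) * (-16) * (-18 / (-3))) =-33 / 2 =-16.50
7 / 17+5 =92 / 17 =5.41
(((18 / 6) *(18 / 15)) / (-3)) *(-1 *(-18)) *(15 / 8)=-40.50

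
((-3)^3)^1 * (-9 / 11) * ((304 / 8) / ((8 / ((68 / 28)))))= 78489 / 308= 254.83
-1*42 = -42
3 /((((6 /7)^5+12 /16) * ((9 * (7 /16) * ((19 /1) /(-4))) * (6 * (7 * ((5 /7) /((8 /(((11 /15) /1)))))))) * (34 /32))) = -39337984 /868974975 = -0.05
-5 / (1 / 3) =-15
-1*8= -8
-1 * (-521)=521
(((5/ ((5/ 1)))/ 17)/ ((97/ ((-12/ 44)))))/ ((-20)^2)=-0.00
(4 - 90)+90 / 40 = -335 / 4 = -83.75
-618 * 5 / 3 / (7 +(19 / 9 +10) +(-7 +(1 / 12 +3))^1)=-37080 / 547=-67.79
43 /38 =1.13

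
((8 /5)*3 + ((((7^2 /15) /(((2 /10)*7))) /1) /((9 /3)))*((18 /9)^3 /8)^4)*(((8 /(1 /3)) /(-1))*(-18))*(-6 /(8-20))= 6024 /5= 1204.80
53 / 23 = 2.30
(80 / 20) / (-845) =-0.00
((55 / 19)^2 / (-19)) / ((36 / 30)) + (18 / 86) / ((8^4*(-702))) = -11543724953 / 31409610752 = -0.37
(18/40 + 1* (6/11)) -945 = -207681/220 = -944.00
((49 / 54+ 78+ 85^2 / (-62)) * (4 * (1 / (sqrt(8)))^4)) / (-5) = 0.47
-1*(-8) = 8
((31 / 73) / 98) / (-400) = -31 / 2861600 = -0.00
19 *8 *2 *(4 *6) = 7296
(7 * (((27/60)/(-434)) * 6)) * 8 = -0.35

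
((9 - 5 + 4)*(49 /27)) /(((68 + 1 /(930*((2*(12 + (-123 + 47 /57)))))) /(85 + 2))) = 44262444800 /2382883029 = 18.58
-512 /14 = -256 /7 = -36.57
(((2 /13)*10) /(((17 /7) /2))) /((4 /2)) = 140 /221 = 0.63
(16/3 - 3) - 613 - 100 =-2132/3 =-710.67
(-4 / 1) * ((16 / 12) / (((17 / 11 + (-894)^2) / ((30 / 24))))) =-220 / 26374839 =-0.00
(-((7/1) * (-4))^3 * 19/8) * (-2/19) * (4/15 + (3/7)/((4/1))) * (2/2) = -30772/15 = -2051.47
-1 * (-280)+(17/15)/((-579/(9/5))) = 1350983/4825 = 280.00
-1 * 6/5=-6/5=-1.20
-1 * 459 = -459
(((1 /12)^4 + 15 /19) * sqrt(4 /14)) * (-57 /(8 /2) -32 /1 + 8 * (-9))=-21018701 * sqrt(14) /1575936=-49.90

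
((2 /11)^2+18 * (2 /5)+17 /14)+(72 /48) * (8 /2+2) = 147779 /8470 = 17.45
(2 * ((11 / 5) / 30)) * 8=88 / 75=1.17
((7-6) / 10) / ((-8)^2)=1 / 640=0.00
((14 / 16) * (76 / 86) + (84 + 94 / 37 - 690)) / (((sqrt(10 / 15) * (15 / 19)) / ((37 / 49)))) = -14574881 * sqrt(6) / 50568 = -706.00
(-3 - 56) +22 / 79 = -4639 / 79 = -58.72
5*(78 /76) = 195 /38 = 5.13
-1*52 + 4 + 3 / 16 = -765 / 16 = -47.81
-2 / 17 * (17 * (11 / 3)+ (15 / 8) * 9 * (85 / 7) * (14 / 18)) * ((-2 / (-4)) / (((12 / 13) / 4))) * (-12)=4069 / 6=678.17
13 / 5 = 2.60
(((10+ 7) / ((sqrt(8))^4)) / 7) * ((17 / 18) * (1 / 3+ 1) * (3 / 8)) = 289 / 16128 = 0.02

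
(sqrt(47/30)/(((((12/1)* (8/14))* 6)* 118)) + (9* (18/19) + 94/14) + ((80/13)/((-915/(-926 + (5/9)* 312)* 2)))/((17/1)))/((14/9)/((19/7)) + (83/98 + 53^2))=6517* sqrt(1410)/2667575156160 + 3476709530/634914913139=0.01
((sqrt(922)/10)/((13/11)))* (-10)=-11* sqrt(922)/13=-25.69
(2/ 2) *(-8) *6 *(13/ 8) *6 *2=-936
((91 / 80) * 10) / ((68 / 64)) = 182 / 17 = 10.71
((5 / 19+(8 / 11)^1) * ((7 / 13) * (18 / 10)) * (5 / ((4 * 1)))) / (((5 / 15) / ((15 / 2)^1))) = 27.00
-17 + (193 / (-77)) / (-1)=-1116 / 77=-14.49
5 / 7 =0.71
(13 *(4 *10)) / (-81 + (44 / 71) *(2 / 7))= -258440 / 40169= -6.43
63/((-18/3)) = -21/2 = -10.50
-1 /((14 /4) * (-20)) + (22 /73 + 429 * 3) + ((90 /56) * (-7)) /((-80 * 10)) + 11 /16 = 421233151 /327040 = 1288.02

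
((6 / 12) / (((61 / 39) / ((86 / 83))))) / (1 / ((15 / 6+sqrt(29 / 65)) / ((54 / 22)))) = 473*sqrt(1885) / 227835+30745 / 91134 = 0.43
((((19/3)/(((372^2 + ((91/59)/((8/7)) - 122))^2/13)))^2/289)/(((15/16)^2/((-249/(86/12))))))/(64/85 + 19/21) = -900757723035297906688/588504640059061964819465807947494267435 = -0.00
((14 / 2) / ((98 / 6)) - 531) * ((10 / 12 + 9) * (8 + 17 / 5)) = -2081697 / 35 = -59477.06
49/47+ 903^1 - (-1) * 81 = 46297/47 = 985.04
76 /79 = 0.96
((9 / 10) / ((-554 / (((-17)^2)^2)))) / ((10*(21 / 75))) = -751689 / 15512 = -48.46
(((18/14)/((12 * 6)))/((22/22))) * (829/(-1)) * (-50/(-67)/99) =-0.11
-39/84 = -13/28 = -0.46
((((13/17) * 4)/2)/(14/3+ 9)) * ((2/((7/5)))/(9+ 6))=52/4879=0.01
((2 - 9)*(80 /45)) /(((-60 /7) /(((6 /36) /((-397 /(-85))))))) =1666 /32157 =0.05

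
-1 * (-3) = 3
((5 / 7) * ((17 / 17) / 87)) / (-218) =-5 / 132762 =-0.00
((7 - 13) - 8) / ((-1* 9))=14 / 9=1.56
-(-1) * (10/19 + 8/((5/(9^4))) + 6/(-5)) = 997208/95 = 10496.93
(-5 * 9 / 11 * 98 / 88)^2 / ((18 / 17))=19.60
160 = 160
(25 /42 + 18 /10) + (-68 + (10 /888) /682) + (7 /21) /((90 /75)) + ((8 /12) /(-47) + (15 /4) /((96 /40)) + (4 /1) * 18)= 24571265723 /2988714960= 8.22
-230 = -230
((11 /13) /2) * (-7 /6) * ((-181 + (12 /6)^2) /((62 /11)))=15.50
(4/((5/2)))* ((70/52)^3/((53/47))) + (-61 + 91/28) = -25285771/465764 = -54.29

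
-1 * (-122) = 122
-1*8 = -8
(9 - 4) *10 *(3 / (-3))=-50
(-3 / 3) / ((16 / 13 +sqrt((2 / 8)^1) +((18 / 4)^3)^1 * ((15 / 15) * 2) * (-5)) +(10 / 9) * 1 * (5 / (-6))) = 1404 / 1278265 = 0.00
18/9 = 2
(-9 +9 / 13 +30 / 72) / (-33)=1231 / 5148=0.24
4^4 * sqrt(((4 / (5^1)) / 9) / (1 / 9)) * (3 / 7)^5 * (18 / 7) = 2239488 * sqrt(5) / 588245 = 8.51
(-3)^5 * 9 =-2187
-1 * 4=-4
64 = 64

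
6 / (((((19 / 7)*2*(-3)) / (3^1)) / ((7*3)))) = -441 / 19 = -23.21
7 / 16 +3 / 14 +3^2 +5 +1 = 1753 / 112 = 15.65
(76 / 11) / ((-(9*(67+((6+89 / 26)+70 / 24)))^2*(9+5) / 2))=-205504 / 106160759397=-0.00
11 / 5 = 2.20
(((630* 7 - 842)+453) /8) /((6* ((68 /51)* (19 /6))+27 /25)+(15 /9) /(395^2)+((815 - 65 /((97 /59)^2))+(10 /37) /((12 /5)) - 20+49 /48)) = 436820943555650 /693958949618151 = 0.63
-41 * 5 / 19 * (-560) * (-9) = -1033200 / 19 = -54378.95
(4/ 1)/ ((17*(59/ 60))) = 240/ 1003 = 0.24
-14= -14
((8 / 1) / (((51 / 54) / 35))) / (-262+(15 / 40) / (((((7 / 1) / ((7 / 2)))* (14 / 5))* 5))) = -225792 / 199529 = -1.13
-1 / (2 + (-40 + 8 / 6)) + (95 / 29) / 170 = 1262 / 27115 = 0.05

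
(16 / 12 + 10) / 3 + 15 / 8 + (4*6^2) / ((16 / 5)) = 3647 / 72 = 50.65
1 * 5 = 5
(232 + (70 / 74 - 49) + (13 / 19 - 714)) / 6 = -124049 / 1406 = -88.23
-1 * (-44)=44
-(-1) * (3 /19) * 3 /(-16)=-9 /304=-0.03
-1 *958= -958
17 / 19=0.89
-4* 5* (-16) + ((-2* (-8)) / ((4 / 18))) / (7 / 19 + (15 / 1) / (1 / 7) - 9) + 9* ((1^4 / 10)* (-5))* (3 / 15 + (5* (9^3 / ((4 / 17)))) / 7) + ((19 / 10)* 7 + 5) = -9620.51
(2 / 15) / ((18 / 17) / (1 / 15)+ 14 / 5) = 0.01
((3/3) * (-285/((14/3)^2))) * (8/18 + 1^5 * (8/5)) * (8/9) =-3496/147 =-23.78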